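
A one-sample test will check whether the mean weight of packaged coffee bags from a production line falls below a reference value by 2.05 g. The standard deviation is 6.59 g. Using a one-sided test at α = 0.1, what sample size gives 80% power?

n = 47

For a one-sample z-test, n = ((z_α + z_β)·σ/δ)².
z_α = 1.282 (one-sided α = 0.1); z_β = 0.842 (power 80% → β = 0.2).
n = (2.124 × 6.59 / 2.05)² = 46.62
Round up: n = 47.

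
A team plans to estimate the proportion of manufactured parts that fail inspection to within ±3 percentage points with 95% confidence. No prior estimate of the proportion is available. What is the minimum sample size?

1068

For a proportion with margin E = 0.03 at 95% confidence, z = 1.960.
With no prior estimate, use p = 0.5, which maximizes p(1−p) at 0.25.
n = 0.25 × (z/E)² = 0.25 × (1.960/0.03)² = 1067.11
Round up: n = 1068.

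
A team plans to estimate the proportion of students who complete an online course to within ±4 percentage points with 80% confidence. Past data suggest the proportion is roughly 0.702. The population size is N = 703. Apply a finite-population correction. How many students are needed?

For a proportion with margin E = 0.04 at 80% confidence, z = 1.282.
n = p̂(1−p̂)(z/E)² = 0.702 × 0.298 × (1.282/0.04)² = 214.89 — call this n₀.
Finite-population correction with N = 703: n = n₀ / (1 + (n₀−1)/N) = 214.89 / 1.304 = 164.79
Round up: n = 165.

n = 165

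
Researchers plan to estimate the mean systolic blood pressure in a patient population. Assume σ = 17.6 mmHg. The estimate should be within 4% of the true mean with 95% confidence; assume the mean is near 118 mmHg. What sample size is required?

For a mean, the margin of error is E = z·σ/√n, so n = (zσ/E)².
At 95% confidence, z = 1.960.
E = 4% of 118 = 4.72 mmHg.
n = (1.960 × 17.6 / 4.72)² = 53.41
Round up: n = 54.

n = 54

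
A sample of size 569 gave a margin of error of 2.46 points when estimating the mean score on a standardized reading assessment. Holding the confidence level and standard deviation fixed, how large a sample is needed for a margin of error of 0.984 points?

Margin of error scales as 1/√n, so n₂ = n₁·(E₁/E₂)².
n₂ = 569 × (2.46/0.984)² = 569 × 6.25 = 3556.25
Round up: n₂ = 3557.

3557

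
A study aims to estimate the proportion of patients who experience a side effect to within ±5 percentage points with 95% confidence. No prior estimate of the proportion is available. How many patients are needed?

For a proportion with margin E = 0.05 at 95% confidence, z = 1.960.
With no prior estimate, use p = 0.5, which maximizes p(1−p) at 0.25.
n = 0.25 × (z/E)² = 0.25 × (1.960/0.05)² = 384.16
Round up: n = 385.

385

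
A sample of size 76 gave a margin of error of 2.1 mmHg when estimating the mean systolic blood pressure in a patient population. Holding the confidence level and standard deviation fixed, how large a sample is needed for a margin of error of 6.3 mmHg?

9

Margin of error scales as 1/√n, so n₂ = n₁·(E₁/E₂)².
n₂ = 76 × (2.1/6.3)² = 76 × 0.1111 = 8.44
Round up: n₂ = 9.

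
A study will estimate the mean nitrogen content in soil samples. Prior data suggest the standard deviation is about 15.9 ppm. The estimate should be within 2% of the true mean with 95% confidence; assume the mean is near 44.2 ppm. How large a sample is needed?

n = 1243

For a mean, the margin of error is E = z·σ/√n, so n = (zσ/E)².
At 95% confidence, z = 1.960.
E = 2% of 44.2 = 0.884 ppm.
n = (1.960 × 15.9 / 0.884)² = 1242.80
Round up: n = 1243.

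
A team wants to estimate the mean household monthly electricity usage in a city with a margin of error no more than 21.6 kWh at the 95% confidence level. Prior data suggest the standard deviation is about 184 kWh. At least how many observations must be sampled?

For a mean, the margin of error is E = z·σ/√n, so n = (zσ/E)².
At 95% confidence, z = 1.960.
n = (1.960 × 184 / 21.6)² = 278.77
Round up: n = 279.

279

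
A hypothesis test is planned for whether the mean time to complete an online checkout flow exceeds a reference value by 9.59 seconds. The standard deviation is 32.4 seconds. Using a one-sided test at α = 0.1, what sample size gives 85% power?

n = 62

For a one-sample z-test, n = ((z_α + z_β)·σ/δ)².
z_α = 1.282 (one-sided α = 0.1); z_β = 1.036 (power 85% → β = 0.15).
n = (2.318 × 32.4 / 9.59)² = 61.33
Round up: n = 62.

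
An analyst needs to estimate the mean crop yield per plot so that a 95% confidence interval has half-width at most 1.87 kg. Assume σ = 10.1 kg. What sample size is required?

n = 113

For a mean, the margin of error is E = z·σ/√n, so n = (zσ/E)².
At 95% confidence, z = 1.960.
n = (1.960 × 10.1 / 1.87)² = 112.07
Round up: n = 113.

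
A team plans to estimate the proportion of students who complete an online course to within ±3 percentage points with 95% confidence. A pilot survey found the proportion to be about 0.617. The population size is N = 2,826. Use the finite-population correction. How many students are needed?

744

For a proportion with margin E = 0.03 at 95% confidence, z = 1.960.
n = p̂(1−p̂)(z/E)² = 0.617 × 0.383 × (1.960/0.03)² = 1008.68 — call this n₀.
Finite-population correction with N = 2,826: n = n₀ / (1 + (n₀−1)/N) = 1008.68 / 1.357 = 743.32
Round up: n = 744.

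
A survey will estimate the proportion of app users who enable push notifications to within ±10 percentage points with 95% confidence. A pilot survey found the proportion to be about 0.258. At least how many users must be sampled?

For a proportion with margin E = 0.1 at 95% confidence, z = 1.960.
n = p̂(1−p̂)(z/E)² = 0.258 × 0.742 × (1.960/0.1)² = 73.54
Round up: n = 74.

74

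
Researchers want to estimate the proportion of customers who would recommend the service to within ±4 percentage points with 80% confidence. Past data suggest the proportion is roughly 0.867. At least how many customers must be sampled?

For a proportion with margin E = 0.04 at 80% confidence, z = 1.282.
n = p̂(1−p̂)(z/E)² = 0.867 × 0.133 × (1.282/0.04)² = 118.45
Round up: n = 119.

119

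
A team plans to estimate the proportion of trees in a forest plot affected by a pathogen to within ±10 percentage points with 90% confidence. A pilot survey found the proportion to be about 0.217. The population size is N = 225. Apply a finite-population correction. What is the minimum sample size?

39

For a proportion with margin E = 0.1 at 90% confidence, z = 1.645.
n = p̂(1−p̂)(z/E)² = 0.217 × 0.783 × (1.645/0.1)² = 45.98 — call this n₀.
Finite-population correction with N = 225: n = n₀ / (1 + (n₀−1)/N) = 45.98 / 1.2 = 38.32
Round up: n = 39.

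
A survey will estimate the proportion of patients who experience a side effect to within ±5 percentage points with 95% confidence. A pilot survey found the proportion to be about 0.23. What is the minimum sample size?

For a proportion with margin E = 0.05 at 95% confidence, z = 1.960.
n = p̂(1−p̂)(z/E)² = 0.23 × 0.77 × (1.960/0.05)² = 272.14
Round up: n = 273.

273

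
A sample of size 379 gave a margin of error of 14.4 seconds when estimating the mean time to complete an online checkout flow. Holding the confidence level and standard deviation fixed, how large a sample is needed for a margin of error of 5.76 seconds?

2369

Margin of error scales as 1/√n, so n₂ = n₁·(E₁/E₂)².
n₂ = 379 × (14.4/5.76)² = 379 × 6.25 = 2368.75
Round up: n₂ = 2369.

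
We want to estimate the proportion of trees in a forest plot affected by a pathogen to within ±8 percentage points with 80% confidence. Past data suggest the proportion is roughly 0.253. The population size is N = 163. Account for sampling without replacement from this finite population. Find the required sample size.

38

For a proportion with margin E = 0.08 at 80% confidence, z = 1.282.
n = p̂(1−p̂)(z/E)² = 0.253 × 0.747 × (1.282/0.08)² = 48.53 — call this n₀.
Finite-population correction with N = 163: n = n₀ / (1 + (n₀−1)/N) = 48.53 / 1.292 = 37.56
Round up: n = 38.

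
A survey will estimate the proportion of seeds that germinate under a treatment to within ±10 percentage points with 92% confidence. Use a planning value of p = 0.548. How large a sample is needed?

For a proportion with margin E = 0.1 at 92% confidence, z = 1.751.
n = p̂(1−p̂)(z/E)² = 0.548 × 0.452 × (1.751/0.1)² = 75.94
Round up: n = 76.

76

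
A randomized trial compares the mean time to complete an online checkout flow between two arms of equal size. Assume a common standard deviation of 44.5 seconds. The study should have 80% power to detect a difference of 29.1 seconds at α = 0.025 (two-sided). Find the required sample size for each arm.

45 per group

For two equal groups, n per group = 2·((z_{α/2} + z_β)·σ/δ)².
z_{α/2} = 2.241; z_β = 0.842 (power 80%).
n = 2 × (3.083 × 44.5 / 29.1)² = 2 × 22.23 = 44.46
Round up: n = 45 per group.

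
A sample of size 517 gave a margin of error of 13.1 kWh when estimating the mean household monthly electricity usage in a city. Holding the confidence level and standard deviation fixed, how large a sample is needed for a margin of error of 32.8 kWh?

n = 83

Margin of error scales as 1/√n, so n₂ = n₁·(E₁/E₂)².
n₂ = 517 × (13.1/32.8)² = 517 × 0.1595 = 82.46
Round up: n₂ = 83.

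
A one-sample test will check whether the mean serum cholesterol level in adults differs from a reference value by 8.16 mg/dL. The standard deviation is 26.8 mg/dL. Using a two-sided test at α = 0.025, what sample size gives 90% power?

For a one-sample z-test, n = ((z_{α/2} + z_β)·σ/δ)².
z_{α/2} = 2.241 (two-sided α = 0.025); z_β = 1.282 (power 90% → β = 0.1).
n = (3.523 × 26.8 / 8.16)² = 133.88
Round up: n = 134.

134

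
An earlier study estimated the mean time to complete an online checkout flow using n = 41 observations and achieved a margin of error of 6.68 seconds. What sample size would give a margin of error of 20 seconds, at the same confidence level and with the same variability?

5

Margin of error scales as 1/√n, so n₂ = n₁·(E₁/E₂)².
n₂ = 41 × (6.68/20)² = 41 × 0.1116 = 4.58
Round up: n₂ = 5.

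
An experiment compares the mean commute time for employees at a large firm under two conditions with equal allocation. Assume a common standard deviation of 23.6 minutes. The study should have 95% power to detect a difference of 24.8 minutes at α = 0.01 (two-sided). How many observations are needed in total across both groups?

For two equal groups, n per group = 2·((z_{α/2} + z_β)·σ/δ)².
z_{α/2} = 2.576; z_β = 1.645 (power 95%).
n = 2 × (4.221 × 23.6 / 24.8)² = 2 × 16.13 = 32.26
Round up: n = 33 per group.
Total across both groups: 2 × 33 = 66.

66 total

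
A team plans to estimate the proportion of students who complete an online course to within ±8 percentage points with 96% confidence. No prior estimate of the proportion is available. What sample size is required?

For a proportion with margin E = 0.08 at 96% confidence, z = 2.054.
With no prior estimate, use p = 0.5, which maximizes p(1−p) at 0.25.
n = 0.25 × (z/E)² = 0.25 × (2.054/0.08)² = 164.80
Round up: n = 165.

165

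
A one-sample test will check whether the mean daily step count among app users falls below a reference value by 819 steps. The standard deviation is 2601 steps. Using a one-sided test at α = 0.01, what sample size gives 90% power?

n = 132

For a one-sample z-test, n = ((z_α + z_β)·σ/δ)².
z_α = 2.326 (one-sided α = 0.01); z_β = 1.282 (power 90% → β = 0.1).
n = (3.608 × 2601 / 819)² = 131.29
Round up: n = 132.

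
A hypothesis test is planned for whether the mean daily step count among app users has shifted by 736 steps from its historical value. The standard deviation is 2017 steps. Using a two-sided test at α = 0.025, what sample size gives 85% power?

For a one-sample z-test, n = ((z_{α/2} + z_β)·σ/δ)².
z_{α/2} = 2.241 (two-sided α = 0.025); z_β = 1.036 (power 85% → β = 0.15).
n = (3.277 × 2017 / 736)² = 80.65
Round up: n = 81.

n = 81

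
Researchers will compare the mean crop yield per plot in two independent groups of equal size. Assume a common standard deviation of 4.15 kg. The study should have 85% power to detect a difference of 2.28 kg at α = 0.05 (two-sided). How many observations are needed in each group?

For two equal groups, n per group = 2·((z_{α/2} + z_β)·σ/δ)².
z_{α/2} = 1.960; z_β = 1.036 (power 85%).
n = 2 × (2.996 × 4.15 / 2.28)² = 2 × 29.74 = 59.48
Round up: n = 60 per group.

60 per group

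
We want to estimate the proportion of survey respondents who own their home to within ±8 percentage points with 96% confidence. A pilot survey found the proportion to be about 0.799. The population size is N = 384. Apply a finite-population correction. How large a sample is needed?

84

For a proportion with margin E = 0.08 at 96% confidence, z = 2.054.
n = p̂(1−p̂)(z/E)² = 0.799 × 0.201 × (2.054/0.08)² = 105.87 — call this n₀.
Finite-population correction with N = 384: n = n₀ / (1 + (n₀−1)/N) = 105.87 / 1.273 = 83.17
Round up: n = 84.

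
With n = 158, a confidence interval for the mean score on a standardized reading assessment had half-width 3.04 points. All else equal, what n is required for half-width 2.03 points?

355

Margin of error scales as 1/√n, so n₂ = n₁·(E₁/E₂)².
n₂ = 158 × (3.04/2.03)² = 158 × 2.243 = 354.39
Round up: n₂ = 355.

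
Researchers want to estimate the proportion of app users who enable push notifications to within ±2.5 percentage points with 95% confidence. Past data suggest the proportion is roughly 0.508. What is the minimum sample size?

For a proportion with margin E = 0.025 at 95% confidence, z = 1.960.
n = p̂(1−p̂)(z/E)² = 0.508 × 0.492 × (1.960/0.025)² = 1536.25
Round up: n = 1537.

n = 1537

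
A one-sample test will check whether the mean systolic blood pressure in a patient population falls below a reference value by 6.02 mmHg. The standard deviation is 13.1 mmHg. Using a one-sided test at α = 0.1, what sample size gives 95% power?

For a one-sample z-test, n = ((z_α + z_β)·σ/δ)².
z_α = 1.282 (one-sided α = 0.1); z_β = 1.645 (power 95% → β = 0.05).
n = (2.927 × 13.1 / 6.02)² = 40.57
Round up: n = 41.

41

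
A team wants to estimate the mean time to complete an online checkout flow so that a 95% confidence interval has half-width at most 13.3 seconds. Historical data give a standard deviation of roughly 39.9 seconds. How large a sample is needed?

For a mean, the margin of error is E = z·σ/√n, so n = (zσ/E)².
At 95% confidence, z = 1.960.
n = (1.960 × 39.9 / 13.3)² = 34.57
Round up: n = 35.

35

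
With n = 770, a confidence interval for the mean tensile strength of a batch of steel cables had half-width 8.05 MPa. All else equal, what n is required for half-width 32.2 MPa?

49

Margin of error scales as 1/√n, so n₂ = n₁·(E₁/E₂)².
n₂ = 770 × (8.05/32.2)² = 770 × 0.0625 = 48.12
Round up: n₂ = 49.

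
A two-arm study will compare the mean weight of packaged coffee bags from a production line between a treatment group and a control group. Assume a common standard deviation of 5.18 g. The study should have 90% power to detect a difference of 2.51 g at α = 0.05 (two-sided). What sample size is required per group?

For two equal groups, n per group = 2·((z_{α/2} + z_β)·σ/δ)².
z_{α/2} = 1.960; z_β = 1.282 (power 90%).
n = 2 × (3.242 × 5.18 / 2.51)² = 2 × 44.76 = 89.52
Round up: n = 90 per group.

90 per group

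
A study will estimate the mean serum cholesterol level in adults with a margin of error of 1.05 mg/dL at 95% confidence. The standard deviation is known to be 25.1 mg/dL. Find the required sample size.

2196

For a mean, the margin of error is E = z·σ/√n, so n = (zσ/E)².
At 95% confidence, z = 1.960.
n = (1.960 × 25.1 / 1.05)² = 2195.23
Round up: n = 2196.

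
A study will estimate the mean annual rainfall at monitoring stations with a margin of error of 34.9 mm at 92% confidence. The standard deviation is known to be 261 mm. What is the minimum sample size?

172

For a mean, the margin of error is E = z·σ/√n, so n = (zσ/E)².
At 92% confidence, z = 1.751.
n = (1.751 × 261 / 34.9)² = 171.48
Round up: n = 172.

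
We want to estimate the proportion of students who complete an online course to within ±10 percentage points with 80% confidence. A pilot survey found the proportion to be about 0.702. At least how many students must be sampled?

For a proportion with margin E = 0.1 at 80% confidence, z = 1.282.
n = p̂(1−p̂)(z/E)² = 0.702 × 0.298 × (1.282/0.1)² = 34.38
Round up: n = 35.

n = 35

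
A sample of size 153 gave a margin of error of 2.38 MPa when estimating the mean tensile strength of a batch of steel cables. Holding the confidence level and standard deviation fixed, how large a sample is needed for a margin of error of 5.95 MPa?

25

Margin of error scales as 1/√n, so n₂ = n₁·(E₁/E₂)².
n₂ = 153 × (2.38/5.95)² = 153 × 0.16 = 24.48
Round up: n₂ = 25.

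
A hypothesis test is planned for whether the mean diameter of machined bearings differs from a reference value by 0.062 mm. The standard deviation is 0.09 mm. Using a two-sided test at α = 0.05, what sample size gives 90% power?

For a one-sample z-test, n = ((z_{α/2} + z_β)·σ/δ)².
z_{α/2} = 1.960 (two-sided α = 0.05); z_β = 1.282 (power 90% → β = 0.1).
n = (3.242 × 0.09 / 0.062)² = 22.15
Round up: n = 23.

23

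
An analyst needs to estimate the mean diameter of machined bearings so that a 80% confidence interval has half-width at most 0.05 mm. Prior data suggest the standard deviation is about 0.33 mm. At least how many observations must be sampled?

72

For a mean, the margin of error is E = z·σ/√n, so n = (zσ/E)².
At 80% confidence, z = 1.282.
n = (1.282 × 0.33 / 0.05)² = 71.59
Round up: n = 72.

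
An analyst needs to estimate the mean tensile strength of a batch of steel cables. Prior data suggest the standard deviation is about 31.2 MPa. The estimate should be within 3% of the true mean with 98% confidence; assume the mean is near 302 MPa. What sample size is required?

65

For a mean, the margin of error is E = z·σ/√n, so n = (zσ/E)².
At 98% confidence, z = 2.326.
E = 3% of 302 = 9.06 MPa.
n = (2.326 × 31.2 / 9.06)² = 64.16
Round up: n = 65.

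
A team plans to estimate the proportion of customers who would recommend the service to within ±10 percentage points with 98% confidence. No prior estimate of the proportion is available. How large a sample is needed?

136

For a proportion with margin E = 0.1 at 98% confidence, z = 2.326.
With no prior estimate, use p = 0.5, which maximizes p(1−p) at 0.25.
n = 0.25 × (z/E)² = 0.25 × (2.326/0.1)² = 135.26
Round up: n = 136.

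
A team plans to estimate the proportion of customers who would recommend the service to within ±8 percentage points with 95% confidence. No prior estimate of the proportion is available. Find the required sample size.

n = 151

For a proportion with margin E = 0.08 at 95% confidence, z = 1.960.
With no prior estimate, use p = 0.5, which maximizes p(1−p) at 0.25.
n = 0.25 × (z/E)² = 0.25 × (1.960/0.08)² = 150.06
Round up: n = 151.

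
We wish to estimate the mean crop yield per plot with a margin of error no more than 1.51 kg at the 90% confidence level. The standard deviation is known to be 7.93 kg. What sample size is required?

75

For a mean, the margin of error is E = z·σ/√n, so n = (zσ/E)².
At 90% confidence, z = 1.645.
n = (1.645 × 7.93 / 1.51)² = 74.63
Round up: n = 75.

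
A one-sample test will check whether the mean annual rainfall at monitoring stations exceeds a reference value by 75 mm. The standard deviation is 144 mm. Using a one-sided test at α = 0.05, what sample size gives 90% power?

For a one-sample z-test, n = ((z_α + z_β)·σ/δ)².
z_α = 1.645 (one-sided α = 0.05); z_β = 1.282 (power 90% → β = 0.1).
n = (2.927 × 144 / 75)² = 31.58
Round up: n = 32.

32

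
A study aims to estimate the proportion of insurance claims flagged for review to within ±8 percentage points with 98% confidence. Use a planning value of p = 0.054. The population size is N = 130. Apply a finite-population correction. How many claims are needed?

For a proportion with margin E = 0.08 at 98% confidence, z = 2.326.
n = p̂(1−p̂)(z/E)² = 0.054 × 0.946 × (2.326/0.08)² = 43.18 — call this n₀.
Finite-population correction with N = 130: n = n₀ / (1 + (n₀−1)/N) = 43.18 / 1.324 = 32.61
Round up: n = 33.

33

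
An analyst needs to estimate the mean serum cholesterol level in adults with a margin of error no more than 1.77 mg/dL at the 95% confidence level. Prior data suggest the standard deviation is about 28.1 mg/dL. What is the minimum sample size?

For a mean, the margin of error is E = z·σ/√n, so n = (zσ/E)².
At 95% confidence, z = 1.960.
n = (1.960 × 28.1 / 1.77)² = 968.23
Round up: n = 969.

969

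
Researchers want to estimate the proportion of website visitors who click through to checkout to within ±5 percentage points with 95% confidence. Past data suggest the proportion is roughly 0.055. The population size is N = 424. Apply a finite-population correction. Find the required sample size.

For a proportion with margin E = 0.05 at 95% confidence, z = 1.960.
n = p̂(1−p̂)(z/E)² = 0.055 × 0.945 × (1.960/0.05)² = 79.87 — call this n₀.
Finite-population correction with N = 424: n = n₀ / (1 + (n₀−1)/N) = 79.87 / 1.186 = 67.34
Round up: n = 68.

68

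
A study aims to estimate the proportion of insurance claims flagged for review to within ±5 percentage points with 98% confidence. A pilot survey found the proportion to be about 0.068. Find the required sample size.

For a proportion with margin E = 0.05 at 98% confidence, z = 2.326.
n = p̂(1−p̂)(z/E)² = 0.068 × 0.932 × (2.326/0.05)² = 137.15
Round up: n = 138.

n = 138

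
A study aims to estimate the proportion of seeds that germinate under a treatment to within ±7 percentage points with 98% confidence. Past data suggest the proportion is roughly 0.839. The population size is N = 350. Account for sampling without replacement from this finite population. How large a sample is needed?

For a proportion with margin E = 0.07 at 98% confidence, z = 2.326.
n = p̂(1−p̂)(z/E)² = 0.839 × 0.161 × (2.326/0.07)² = 149.15 — call this n₀.
Finite-population correction with N = 350: n = n₀ / (1 + (n₀−1)/N) = 149.15 / 1.423 = 104.81
Round up: n = 105.

105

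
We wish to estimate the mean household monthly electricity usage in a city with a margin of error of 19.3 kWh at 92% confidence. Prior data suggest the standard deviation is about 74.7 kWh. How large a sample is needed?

For a mean, the margin of error is E = z·σ/√n, so n = (zσ/E)².
At 92% confidence, z = 1.751.
n = (1.751 × 74.7 / 19.3)² = 45.93
Round up: n = 46.

46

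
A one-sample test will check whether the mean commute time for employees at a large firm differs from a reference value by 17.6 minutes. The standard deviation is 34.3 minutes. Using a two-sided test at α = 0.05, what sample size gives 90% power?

n = 40

For a one-sample z-test, n = ((z_{α/2} + z_β)·σ/δ)².
z_{α/2} = 1.960 (two-sided α = 0.05); z_β = 1.282 (power 90% → β = 0.1).
n = (3.242 × 34.3 / 17.6)² = 39.92
Round up: n = 40.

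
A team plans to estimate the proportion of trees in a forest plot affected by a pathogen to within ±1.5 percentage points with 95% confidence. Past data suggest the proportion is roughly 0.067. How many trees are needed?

For a proportion with margin E = 0.015 at 95% confidence, z = 1.960.
n = p̂(1−p̂)(z/E)² = 0.067 × 0.933 × (1.960/0.015)² = 1067.30
Round up: n = 1068.

n = 1068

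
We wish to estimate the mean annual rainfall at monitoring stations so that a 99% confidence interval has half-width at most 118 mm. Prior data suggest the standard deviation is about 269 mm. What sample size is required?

35

For a mean, the margin of error is E = z·σ/√n, so n = (zσ/E)².
At 99% confidence, z = 2.576.
n = (2.576 × 269 / 118)² = 34.49
Round up: n = 35.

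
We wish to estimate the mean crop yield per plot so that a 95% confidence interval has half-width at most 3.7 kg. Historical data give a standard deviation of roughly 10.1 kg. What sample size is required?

For a mean, the margin of error is E = z·σ/√n, so n = (zσ/E)².
At 95% confidence, z = 1.960.
n = (1.960 × 10.1 / 3.7)² = 28.63
Round up: n = 29.

29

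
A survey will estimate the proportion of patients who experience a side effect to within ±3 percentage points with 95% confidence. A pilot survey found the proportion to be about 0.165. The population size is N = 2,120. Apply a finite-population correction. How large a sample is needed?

461

For a proportion with margin E = 0.03 at 95% confidence, z = 1.960.
n = p̂(1−p̂)(z/E)² = 0.165 × 0.835 × (1.960/0.03)² = 588.08 — call this n₀.
Finite-population correction with N = 2,120: n = n₀ / (1 + (n₀−1)/N) = 588.08 / 1.277 = 460.52
Round up: n = 461.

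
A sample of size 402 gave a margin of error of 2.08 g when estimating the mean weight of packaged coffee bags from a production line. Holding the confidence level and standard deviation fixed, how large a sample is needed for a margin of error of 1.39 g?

901

Margin of error scales as 1/√n, so n₂ = n₁·(E₁/E₂)².
n₂ = 402 × (2.08/1.39)² = 402 × 2.239 = 900.08
Round up: n₂ = 901.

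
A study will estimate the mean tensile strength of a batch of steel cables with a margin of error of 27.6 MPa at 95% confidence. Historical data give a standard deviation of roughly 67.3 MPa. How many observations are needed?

23

For a mean, the margin of error is E = z·σ/√n, so n = (zσ/E)².
At 95% confidence, z = 1.960.
n = (1.960 × 67.3 / 27.6)² = 22.84
Round up: n = 23.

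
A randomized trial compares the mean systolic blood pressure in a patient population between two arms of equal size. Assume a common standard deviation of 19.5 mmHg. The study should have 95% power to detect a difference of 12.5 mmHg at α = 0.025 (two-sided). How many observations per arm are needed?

74 per group

For two equal groups, n per group = 2·((z_{α/2} + z_β)·σ/δ)².
z_{α/2} = 2.241; z_β = 1.645 (power 95%).
n = 2 × (3.886 × 19.5 / 12.5)² = 2 × 36.75 = 73.50
Round up: n = 74 per group.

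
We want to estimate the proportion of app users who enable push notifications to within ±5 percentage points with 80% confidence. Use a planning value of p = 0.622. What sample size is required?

155

For a proportion with margin E = 0.05 at 80% confidence, z = 1.282.
n = p̂(1−p̂)(z/E)² = 0.622 × 0.378 × (1.282/0.05)² = 154.57
Round up: n = 155.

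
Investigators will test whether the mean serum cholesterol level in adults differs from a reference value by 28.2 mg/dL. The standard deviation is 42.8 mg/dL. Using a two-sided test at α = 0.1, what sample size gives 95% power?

25

For a one-sample z-test, n = ((z_{α/2} + z_β)·σ/δ)².
z_{α/2} = 1.645 (two-sided α = 0.1); z_β = 1.645 (power 95% → β = 0.05).
n = (3.290 × 42.8 / 28.2)² = 24.93
Round up: n = 25.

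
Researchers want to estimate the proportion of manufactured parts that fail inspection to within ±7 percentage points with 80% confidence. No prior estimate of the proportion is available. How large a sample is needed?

n = 84

For a proportion with margin E = 0.07 at 80% confidence, z = 1.282.
With no prior estimate, use p = 0.5, which maximizes p(1−p) at 0.25.
n = 0.25 × (z/E)² = 0.25 × (1.282/0.07)² = 83.85
Round up: n = 84.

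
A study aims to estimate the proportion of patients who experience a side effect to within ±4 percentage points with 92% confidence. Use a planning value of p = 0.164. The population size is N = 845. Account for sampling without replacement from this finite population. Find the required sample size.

For a proportion with margin E = 0.04 at 92% confidence, z = 1.751.
n = p̂(1−p̂)(z/E)² = 0.164 × 0.836 × (1.751/0.04)² = 262.73 — call this n₀.
Finite-population correction with N = 845: n = n₀ / (1 + (n₀−1)/N) = 262.73 / 1.31 = 200.56
Round up: n = 201.

201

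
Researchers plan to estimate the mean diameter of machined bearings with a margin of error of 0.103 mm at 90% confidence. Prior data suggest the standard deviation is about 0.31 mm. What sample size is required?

For a mean, the margin of error is E = z·σ/√n, so n = (zσ/E)².
At 90% confidence, z = 1.645.
n = (1.645 × 0.31 / 0.103)² = 24.51
Round up: n = 25.

n = 25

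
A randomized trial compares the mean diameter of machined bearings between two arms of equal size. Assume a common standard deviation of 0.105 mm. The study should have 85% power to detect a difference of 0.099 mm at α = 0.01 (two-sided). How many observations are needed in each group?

30 per group

For two equal groups, n per group = 2·((z_{α/2} + z_β)·σ/δ)².
z_{α/2} = 2.576; z_β = 1.036 (power 85%).
n = 2 × (3.612 × 0.105 / 0.099)² = 2 × 14.68 = 29.36
Round up: n = 30 per group.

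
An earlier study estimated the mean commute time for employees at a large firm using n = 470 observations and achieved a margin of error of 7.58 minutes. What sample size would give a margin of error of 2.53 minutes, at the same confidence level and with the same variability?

4219

Margin of error scales as 1/√n, so n₂ = n₁·(E₁/E₂)².
n₂ = 470 × (7.58/2.53)² = 470 × 8.976 = 4218.72
Round up: n₂ = 4219.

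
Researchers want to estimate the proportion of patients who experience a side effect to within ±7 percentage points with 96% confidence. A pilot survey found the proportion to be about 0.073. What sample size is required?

For a proportion with margin E = 0.07 at 96% confidence, z = 2.054.
n = p̂(1−p̂)(z/E)² = 0.073 × 0.927 × (2.054/0.07)² = 58.26
Round up: n = 59.

59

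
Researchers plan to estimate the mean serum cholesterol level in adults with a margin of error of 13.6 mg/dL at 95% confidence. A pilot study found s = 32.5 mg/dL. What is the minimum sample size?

n = 22

For a mean, the margin of error is E = z·σ/√n, so n = (zσ/E)².
At 95% confidence, z = 1.960.
n = (1.960 × 32.5 / 13.6)² = 21.94
Round up: n = 22.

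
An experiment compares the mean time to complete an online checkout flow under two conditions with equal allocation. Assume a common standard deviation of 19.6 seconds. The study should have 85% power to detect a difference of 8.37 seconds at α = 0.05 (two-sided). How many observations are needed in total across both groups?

For two equal groups, n per group = 2·((z_{α/2} + z_β)·σ/δ)².
z_{α/2} = 1.960; z_β = 1.036 (power 85%).
n = 2 × (2.996 × 19.6 / 8.37)² = 2 × 49.22 = 98.44
Round up: n = 99 per group.
Total across both groups: 2 × 99 = 198.

198 total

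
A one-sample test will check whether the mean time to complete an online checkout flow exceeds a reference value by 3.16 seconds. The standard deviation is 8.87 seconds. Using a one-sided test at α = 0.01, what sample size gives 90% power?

103

For a one-sample z-test, n = ((z_α + z_β)·σ/δ)².
z_α = 2.326 (one-sided α = 0.01); z_β = 1.282 (power 90% → β = 0.1).
n = (3.608 × 8.87 / 3.16)² = 102.57
Round up: n = 103.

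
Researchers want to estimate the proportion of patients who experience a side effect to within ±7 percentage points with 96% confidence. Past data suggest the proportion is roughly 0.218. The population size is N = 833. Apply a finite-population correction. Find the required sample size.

125

For a proportion with margin E = 0.07 at 96% confidence, z = 2.054.
n = p̂(1−p̂)(z/E)² = 0.218 × 0.782 × (2.054/0.07)² = 146.78 — call this n₀.
Finite-population correction with N = 833: n = n₀ / (1 + (n₀−1)/N) = 146.78 / 1.175 = 124.92
Round up: n = 125.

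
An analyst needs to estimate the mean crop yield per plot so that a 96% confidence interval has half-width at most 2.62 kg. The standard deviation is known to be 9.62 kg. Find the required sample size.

57

For a mean, the margin of error is E = z·σ/√n, so n = (zσ/E)².
At 96% confidence, z = 2.054.
n = (2.054 × 9.62 / 2.62)² = 56.88
Round up: n = 57.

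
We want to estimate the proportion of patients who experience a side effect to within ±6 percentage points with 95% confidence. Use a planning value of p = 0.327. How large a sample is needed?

For a proportion with margin E = 0.06 at 95% confidence, z = 1.960.
n = p̂(1−p̂)(z/E)² = 0.327 × 0.673 × (1.960/0.06)² = 234.84
Round up: n = 235.

235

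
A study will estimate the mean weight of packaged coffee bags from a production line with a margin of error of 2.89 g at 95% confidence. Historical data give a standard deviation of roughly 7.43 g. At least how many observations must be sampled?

For a mean, the margin of error is E = z·σ/√n, so n = (zσ/E)².
At 95% confidence, z = 1.960.
n = (1.960 × 7.43 / 2.89)² = 25.39
Round up: n = 26.

n = 26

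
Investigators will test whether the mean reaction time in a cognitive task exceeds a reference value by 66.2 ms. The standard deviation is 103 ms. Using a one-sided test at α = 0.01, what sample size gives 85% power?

28

For a one-sample z-test, n = ((z_α + z_β)·σ/δ)².
z_α = 2.326 (one-sided α = 0.01); z_β = 1.036 (power 85% → β = 0.15).
n = (3.362 × 103 / 66.2)² = 27.36
Round up: n = 28.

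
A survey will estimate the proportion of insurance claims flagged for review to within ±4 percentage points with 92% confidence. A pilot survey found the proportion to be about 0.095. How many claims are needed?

165

For a proportion with margin E = 0.04 at 92% confidence, z = 1.751.
n = p̂(1−p̂)(z/E)² = 0.095 × 0.905 × (1.751/0.04)² = 164.75
Round up: n = 165.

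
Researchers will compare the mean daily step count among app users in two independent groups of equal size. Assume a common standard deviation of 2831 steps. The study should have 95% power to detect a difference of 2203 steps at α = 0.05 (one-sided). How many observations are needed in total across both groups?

For two equal groups, n per group = 2·((z_α + z_β)·σ/δ)².
z_α = 1.645; z_β = 1.645 (power 95%).
n = 2 × (3.290 × 2831 / 2203)² = 2 × 17.87 = 35.74
Round up: n = 36 per group.
Total across both groups: 2 × 36 = 72.

72 total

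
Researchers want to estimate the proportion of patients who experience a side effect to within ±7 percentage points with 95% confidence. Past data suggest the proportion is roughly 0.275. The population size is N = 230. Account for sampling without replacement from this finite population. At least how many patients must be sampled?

94

For a proportion with margin E = 0.07 at 95% confidence, z = 1.960.
n = p̂(1−p̂)(z/E)² = 0.275 × 0.725 × (1.960/0.07)² = 156.31 — call this n₀.
Finite-population correction with N = 230: n = n₀ / (1 + (n₀−1)/N) = 156.31 / 1.675 = 93.32
Round up: n = 94.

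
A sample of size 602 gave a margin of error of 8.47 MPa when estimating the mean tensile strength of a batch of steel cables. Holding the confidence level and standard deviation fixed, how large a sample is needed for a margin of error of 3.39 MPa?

3759

Margin of error scales as 1/√n, so n₂ = n₁·(E₁/E₂)².
n₂ = 602 × (8.47/3.39)² = 602 × 6.243 = 3758.29
Round up: n₂ = 3759.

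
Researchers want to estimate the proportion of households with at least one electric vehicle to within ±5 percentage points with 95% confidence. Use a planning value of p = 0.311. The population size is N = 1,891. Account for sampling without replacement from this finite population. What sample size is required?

n = 281

For a proportion with margin E = 0.05 at 95% confidence, z = 1.960.
n = p̂(1−p̂)(z/E)² = 0.311 × 0.689 × (1.960/0.05)² = 329.27 — call this n₀.
Finite-population correction with N = 1,891: n = n₀ / (1 + (n₀−1)/N) = 329.27 / 1.174 = 280.47
Round up: n = 281.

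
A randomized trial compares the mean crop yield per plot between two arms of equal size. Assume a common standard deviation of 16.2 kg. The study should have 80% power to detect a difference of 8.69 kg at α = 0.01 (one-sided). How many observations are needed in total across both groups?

140 total

For two equal groups, n per group = 2·((z_α + z_β)·σ/δ)².
z_α = 2.326; z_β = 0.842 (power 80%).
n = 2 × (3.168 × 16.2 / 8.69)² = 2 × 34.88 = 69.76
Round up: n = 70 per group.
Total across both groups: 2 × 70 = 140.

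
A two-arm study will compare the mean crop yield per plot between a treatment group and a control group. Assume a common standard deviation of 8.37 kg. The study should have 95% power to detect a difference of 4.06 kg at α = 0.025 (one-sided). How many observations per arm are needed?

For two equal groups, n per group = 2·((z_α + z_β)·σ/δ)².
z_α = 1.960; z_β = 1.645 (power 95%).
n = 2 × (3.605 × 8.37 / 4.06)² = 2 × 55.23 = 110.46
Round up: n = 111 per group.

111 per group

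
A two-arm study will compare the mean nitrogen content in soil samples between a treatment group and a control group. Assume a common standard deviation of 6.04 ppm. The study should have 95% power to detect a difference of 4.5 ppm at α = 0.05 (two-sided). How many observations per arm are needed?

47 per group

For two equal groups, n per group = 2·((z_{α/2} + z_β)·σ/δ)².
z_{α/2} = 1.960; z_β = 1.645 (power 95%).
n = 2 × (3.605 × 6.04 / 4.5)² = 2 × 23.41 = 46.82
Round up: n = 47 per group.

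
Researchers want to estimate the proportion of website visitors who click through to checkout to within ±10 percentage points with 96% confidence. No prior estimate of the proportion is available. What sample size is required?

106

For a proportion with margin E = 0.1 at 96% confidence, z = 2.054.
With no prior estimate, use p = 0.5, which maximizes p(1−p) at 0.25.
n = 0.25 × (z/E)² = 0.25 × (2.054/0.1)² = 105.47
Round up: n = 106.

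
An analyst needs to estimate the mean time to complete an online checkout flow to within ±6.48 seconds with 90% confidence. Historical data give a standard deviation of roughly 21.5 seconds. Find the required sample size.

30

For a mean, the margin of error is E = z·σ/√n, so n = (zσ/E)².
At 90% confidence, z = 1.645.
n = (1.645 × 21.5 / 6.48)² = 29.79
Round up: n = 30.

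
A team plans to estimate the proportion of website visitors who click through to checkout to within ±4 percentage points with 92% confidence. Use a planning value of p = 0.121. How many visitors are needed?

204

For a proportion with margin E = 0.04 at 92% confidence, z = 1.751.
n = p̂(1−p̂)(z/E)² = 0.121 × 0.879 × (1.751/0.04)² = 203.81
Round up: n = 204.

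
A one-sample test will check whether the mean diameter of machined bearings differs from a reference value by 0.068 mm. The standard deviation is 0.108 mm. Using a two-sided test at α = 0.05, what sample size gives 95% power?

For a one-sample z-test, n = ((z_{α/2} + z_β)·σ/δ)².
z_{α/2} = 1.960 (two-sided α = 0.05); z_β = 1.645 (power 95% → β = 0.05).
n = (3.605 × 0.108 / 0.068)² = 32.78
Round up: n = 33.

33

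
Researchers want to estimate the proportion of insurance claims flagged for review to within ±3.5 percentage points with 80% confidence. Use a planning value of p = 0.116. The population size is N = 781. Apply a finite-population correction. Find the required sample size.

118

For a proportion with margin E = 0.035 at 80% confidence, z = 1.282.
n = p̂(1−p̂)(z/E)² = 0.116 × 0.884 × (1.282/0.035)² = 137.58 — call this n₀.
Finite-population correction with N = 781: n = n₀ / (1 + (n₀−1)/N) = 137.58 / 1.175 = 117.09
Round up: n = 118.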